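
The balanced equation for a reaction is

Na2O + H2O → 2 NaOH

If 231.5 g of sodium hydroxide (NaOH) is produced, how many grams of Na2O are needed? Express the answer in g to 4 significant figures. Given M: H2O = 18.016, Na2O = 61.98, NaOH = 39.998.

n(NaOH) = 231.50 g / 39.998 g/mol = 5.7878 mol.
From the equation the NaOH:Na2O mole ratio is 2:1, so n(Na2O) = 5.7878 × 1/2 = 2.8939 mol.
Mass of Na2O = 2.8939 mol × 61.98 g/mol = 179.36 g.

179.4 g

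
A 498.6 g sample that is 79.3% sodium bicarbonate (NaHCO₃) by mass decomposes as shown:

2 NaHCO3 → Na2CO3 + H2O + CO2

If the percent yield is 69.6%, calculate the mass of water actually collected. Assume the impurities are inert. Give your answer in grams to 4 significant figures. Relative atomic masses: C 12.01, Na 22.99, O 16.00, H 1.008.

29.51 g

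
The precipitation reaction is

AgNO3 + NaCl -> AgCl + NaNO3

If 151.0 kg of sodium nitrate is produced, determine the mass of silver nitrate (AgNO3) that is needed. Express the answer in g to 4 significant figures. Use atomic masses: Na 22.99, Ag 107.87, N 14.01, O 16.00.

M(NaNO3) = 22.99 + 14.01 + 3(16.00) = 85.00 g/mol.
M(AgNO3) = 107.87 + 14.01 + 3(16.00) = 169.88 g/mol.
Convert: 151.0 kg = 151000 g.
n(NaNO3) = 151000 g / 85.00 g/mol = 1776.5 mol.
From the equation the NaNO3:AgNO3 mole ratio is 1:1, so n(AgNO3) = 1776.5 × 1/1 = 1776.5 mol.
Mass of AgNO3 = 1776.5 mol × 169.88 g/mol = 301790 g.

301800 g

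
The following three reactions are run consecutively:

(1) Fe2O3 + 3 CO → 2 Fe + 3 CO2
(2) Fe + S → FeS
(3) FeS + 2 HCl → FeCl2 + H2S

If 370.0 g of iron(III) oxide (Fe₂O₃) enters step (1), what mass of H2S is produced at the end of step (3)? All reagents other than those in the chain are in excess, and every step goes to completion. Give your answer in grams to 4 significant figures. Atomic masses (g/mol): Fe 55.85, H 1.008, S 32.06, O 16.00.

M(Fe2O3) = 2(55.85) + 3(16.00) = 159.70 g/mol.
M(H2S) = 2(1.008) + 32.06 = 34.076 g/mol.
n(Fe2O3) = 370.0 / 159.70 = 2.3168 mol.
Reaction (1): Fe2O3→Fe ratio 1:2 ⇒ n(Fe) = 4.6337 mol.
Reaction (2): Fe→FeS ratio 1:1 ⇒ n(FeS) = 4.6337 mol.
Reaction (3): FeS→H2S ratio 1:1 ⇒ n(H2S) = 4.6337 mol.
Mass of H2S = 4.6337 × 34.076 = 157.90 g.

157.9 g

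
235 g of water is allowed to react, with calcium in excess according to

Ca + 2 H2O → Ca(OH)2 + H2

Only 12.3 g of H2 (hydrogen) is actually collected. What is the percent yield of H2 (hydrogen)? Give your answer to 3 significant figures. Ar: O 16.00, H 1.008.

93.5 %

M(H2O) = 2(1.008) + 16.00 = 18.016 g/mol.
M(H2) = 2(1.008) = 2.016 g/mol.
n(H2O) = 235.0 g / 18.016 g/mol = 13.04 mol.
From the equation the H2O:H2 mole ratio is 2:1, so n(H2) = 13.04 × 1/2 = 6.522 mol.
Mass of H2 = 6.522 mol × 2.016 g/mol = 13.15 g.
This is the theoretical yield. Percent yield = 12.3 g / 13.15 g × 100% = 93.55%.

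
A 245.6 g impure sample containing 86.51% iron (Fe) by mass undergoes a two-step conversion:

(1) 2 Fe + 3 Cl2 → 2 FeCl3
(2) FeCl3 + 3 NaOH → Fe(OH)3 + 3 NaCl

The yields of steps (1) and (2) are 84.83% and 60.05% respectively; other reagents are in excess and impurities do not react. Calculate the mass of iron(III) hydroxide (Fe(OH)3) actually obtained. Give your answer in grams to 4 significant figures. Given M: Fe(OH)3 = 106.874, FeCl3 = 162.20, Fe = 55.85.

207.1 g

Pure Fe = 245.6 × 0.8651 = 212.47 g.
n(Fe) = 212.47 / 55.85 = 3.8043 mol.
Step 1 (Fe:FeCl3 = 2:2): theoretical n(FeCl3) = 3.8043 mol; at 84.83% yield, n(FeCl3) = 3.2272 mol.
Step 2 (FeCl3:Fe(OH)3 = 1:1): theoretical n(Fe(OH)3) = 3.2272 mol, so theoretical mass = 3.2272 × 106.874 = 344.90 g.
At 60.05% yield, actual mass of Fe(OH)3 = 344.90 × 0.6005 = 207.11 g.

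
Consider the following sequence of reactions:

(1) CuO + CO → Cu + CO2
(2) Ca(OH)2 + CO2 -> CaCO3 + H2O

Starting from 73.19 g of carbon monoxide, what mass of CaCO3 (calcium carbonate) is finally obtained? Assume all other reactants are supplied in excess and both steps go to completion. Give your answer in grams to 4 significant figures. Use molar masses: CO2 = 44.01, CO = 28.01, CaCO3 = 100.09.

n(CO) = 73.190 / 28.01 = 2.6130 mol.
Step 1 gives a 1:1 ratio of CO to CO2, so n(CO2) = 2.6130 mol.
In step 2 the CO2:CaCO3 ratio is 1:1, so n(CaCO3) = 2.6130 mol.
Mass of CaCO3 = 2.6130 × 100.09 = 261.53 g.

261.5 g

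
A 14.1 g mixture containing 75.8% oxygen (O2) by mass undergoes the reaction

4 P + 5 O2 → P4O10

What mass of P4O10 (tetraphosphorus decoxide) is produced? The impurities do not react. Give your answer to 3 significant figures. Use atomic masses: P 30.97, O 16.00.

Mass of pure O2 = 14.1 g × 0.758 = 10.69 g.
M(O2) = 2(16.00) = 32.00 g/mol.
M(P4O10) = 4(30.97) + 10(16.00) = 283.88 g/mol.
n(O2) = 10.69 g / 32.00 g/mol = 0.3340 mol.
From the equation the O2:P4O10 mole ratio is 5:1, so n(P4O10) = 0.3340 × 1/5 = 0.06680 mol.
Mass of P4O10 = 0.06680 mol × 283.88 g/mol = 18.96 g.

19.0 g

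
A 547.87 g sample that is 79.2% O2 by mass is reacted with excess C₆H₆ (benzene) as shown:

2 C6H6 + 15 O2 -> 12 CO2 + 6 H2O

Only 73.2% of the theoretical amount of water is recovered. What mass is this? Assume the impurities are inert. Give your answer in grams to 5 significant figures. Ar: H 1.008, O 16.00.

Pure O2 available = 547.87 g × 0.792 = 433.913 g.
M(O2) = 2(16.00) = 32.00 g/mol.
M(H2O) = 2(1.008) + 16.00 = 18.016 g/mol.
n(O2) = 433.913 g / 32.00 g/mol = 13.5598 mol.
From the equation the O2:H2O mole ratio is 15:6, so n(H2O) = 13.5598 × 6/15 = 5.42391 mol.
Mass of H2O = 5.42391 mol × 18.016 g/mol = 97.7172 g.
Actual mass collected = 97.7172 g × 0.732 = 71.5290 g.

71.529 g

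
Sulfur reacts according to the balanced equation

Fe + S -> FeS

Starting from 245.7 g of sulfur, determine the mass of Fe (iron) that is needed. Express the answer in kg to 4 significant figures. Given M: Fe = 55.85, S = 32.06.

0.4280 kg

n(S) = 245.70 g / 32.06 g/mol = 7.6638 mol.
From the equation the S:Fe mole ratio is 1:1, so n(Fe) = 7.6638 × 1/1 = 7.6638 mol.
Mass of Fe = 7.6638 mol × 55.85 g/mol = 428.02 g.
Converting to kg: 428.02 g = 0.4280 kg.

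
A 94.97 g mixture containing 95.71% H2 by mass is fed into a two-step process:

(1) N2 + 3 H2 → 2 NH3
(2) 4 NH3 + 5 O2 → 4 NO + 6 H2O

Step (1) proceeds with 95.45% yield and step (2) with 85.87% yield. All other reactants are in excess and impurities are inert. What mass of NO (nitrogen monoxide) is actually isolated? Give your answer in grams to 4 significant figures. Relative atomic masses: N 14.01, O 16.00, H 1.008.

Pure H2 = 94.97 × 0.9571 = 90.896 g.
M(H2) = 2(1.008) = 2.016 g/mol.
M(NO) = 14.01 + 16.00 = 30.01 g/mol.
n(H2) = 90.896 / 2.016 = 45.087 mol.
Step 1 (H2:NH3 = 3:2): theoretical n(NH3) = 30.058 mol; at 95.45% yield, n(NH3) = 28.690 mol.
Step 2 (NH3:NO = 4:4): theoretical n(NO) = 28.690 mol, so theoretical mass = 28.690 × 30.01 = 861.00 g.
At 85.87% yield, actual mass of NO = 861.00 × 0.8587 = 739.34 g.

739.3 g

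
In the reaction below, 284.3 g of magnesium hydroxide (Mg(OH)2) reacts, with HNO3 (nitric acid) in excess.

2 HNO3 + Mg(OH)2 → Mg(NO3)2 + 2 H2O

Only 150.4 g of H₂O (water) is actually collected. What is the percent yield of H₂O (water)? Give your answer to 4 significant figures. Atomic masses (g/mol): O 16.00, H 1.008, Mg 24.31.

M(Mg(OH)2) = 24.31 + 2(16.00) + 2(1.008) = 58.326 g/mol.
M(H2O) = 2(1.008) + 16.00 = 18.016 g/mol.
n(Mg(OH)2) = 284.30 g / 58.326 g/mol = 4.8743 mol.
From the equation the Mg(OH)2:H2O mole ratio is 1:2, so n(H2O) = 4.8743 × 2/1 = 9.7487 mol.
Mass of H2O = 9.7487 mol × 18.016 g/mol = 175.63 g.
This is the theoretical yield. Percent yield = 150.4 g / 175.63 g × 100% = 85.634%.

85.63 %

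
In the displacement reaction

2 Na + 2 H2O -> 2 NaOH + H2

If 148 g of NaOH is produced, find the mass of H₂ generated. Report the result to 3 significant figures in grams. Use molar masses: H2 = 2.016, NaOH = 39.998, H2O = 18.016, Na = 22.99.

n(NaOH) = 148.0 g / 39.998 g/mol = 3.700 mol.
From the equation the NaOH:H2 mole ratio is 2:1, so n(H2) = 3.700 × 1/2 = 1.850 mol.
Mass of H2 = 1.850 mol × 2.016 g/mol = 3.730 g.

3.73 g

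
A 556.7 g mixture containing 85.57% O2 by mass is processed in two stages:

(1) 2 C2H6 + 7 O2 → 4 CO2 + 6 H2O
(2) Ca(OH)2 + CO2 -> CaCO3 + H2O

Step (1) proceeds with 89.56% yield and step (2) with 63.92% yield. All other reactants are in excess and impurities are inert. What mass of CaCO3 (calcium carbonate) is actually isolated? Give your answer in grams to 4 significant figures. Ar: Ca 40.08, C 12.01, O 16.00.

Pure O2 = 556.7 × 0.8557 = 476.37 g.
M(O2) = 2(16.00) = 32.00 g/mol.
M(CaCO3) = 40.08 + 12.01 + 3(16.00) = 100.09 g/mol.
n(O2) = 476.37 / 32.00 = 14.887 mol.
Step 1 (O2:CO2 = 7:4): theoretical n(CO2) = 8.5066 mol; at 89.56% yield, n(CO2) = 7.6185 mol.
Step 2 (CO2:CaCO3 = 1:1): theoretical n(CaCO3) = 7.6185 mol, so theoretical mass = 7.6185 × 100.09 = 762.53 g.
At 63.92% yield, actual mass of CaCO3 = 762.53 × 0.6392 = 487.41 g.

487.4 g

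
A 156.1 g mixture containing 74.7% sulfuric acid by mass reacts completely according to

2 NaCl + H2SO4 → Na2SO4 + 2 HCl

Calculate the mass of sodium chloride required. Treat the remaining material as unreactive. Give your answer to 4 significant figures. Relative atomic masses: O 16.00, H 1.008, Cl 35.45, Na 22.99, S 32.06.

Mass of pure H2SO4 = 156.1 g × 0.747 = 116.61 g.
M(H2SO4) = 2(1.008) + 32.06 + 4(16.00) = 98.076 g/mol.
M(NaCl) = 22.99 + 35.45 = 58.44 g/mol.
n(H2SO4) = 116.61 g / 98.076 g/mol = 1.1889 mol.
From the equation the H2SO4:NaCl mole ratio is 1:2, so n(NaCl) = 1.1889 × 2/1 = 2.3779 mol.
Mass of NaCl = 2.3779 mol × 58.44 g/mol = 138.96 g.

139.0 g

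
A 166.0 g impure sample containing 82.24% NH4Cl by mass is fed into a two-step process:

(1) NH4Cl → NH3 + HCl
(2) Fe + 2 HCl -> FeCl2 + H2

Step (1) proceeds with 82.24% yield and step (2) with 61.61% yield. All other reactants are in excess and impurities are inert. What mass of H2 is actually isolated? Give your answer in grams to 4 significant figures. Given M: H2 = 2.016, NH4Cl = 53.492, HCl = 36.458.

Pure NH4Cl = 166.0 × 0.8224 = 136.52 g.
n(NH4Cl) = 136.52 / 53.492 = 2.5521 mol.
Step 1 (NH4Cl:HCl = 1:1): theoretical n(HCl) = 2.5521 mol; at 82.24% yield, n(HCl) = 2.0989 mol.
Step 2 (HCl:H2 = 2:1): theoretical n(H2) = 1.0494 mol, so theoretical mass = 1.0494 × 2.016 = 2.1157 g.
At 61.61% yield, actual mass of H2 = 2.1157 × 0.6161 = 1.3035 g.

1.303 g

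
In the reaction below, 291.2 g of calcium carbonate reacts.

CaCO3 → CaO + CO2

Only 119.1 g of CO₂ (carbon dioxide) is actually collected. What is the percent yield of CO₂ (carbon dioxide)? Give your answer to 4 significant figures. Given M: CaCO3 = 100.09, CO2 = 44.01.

93.02 %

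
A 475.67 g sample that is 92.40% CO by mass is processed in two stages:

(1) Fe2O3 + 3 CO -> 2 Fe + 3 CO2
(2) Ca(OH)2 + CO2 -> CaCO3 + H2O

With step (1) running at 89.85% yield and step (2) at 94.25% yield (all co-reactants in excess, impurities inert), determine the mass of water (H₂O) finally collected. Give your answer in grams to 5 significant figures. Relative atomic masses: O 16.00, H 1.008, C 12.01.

Pure CO = 475.67 × 0.9240 = 439.519 g.
M(CO) = 12.01 + 16.00 = 28.01 g/mol.
M(H2O) = 2(1.008) + 16.00 = 18.016 g/mol.
n(CO) = 439.519 / 28.01 = 15.6915 mol.
Step 1 (CO:CO2 = 3:3): theoretical n(CO2) = 15.6915 mol; at 89.85% yield, n(CO2) = 14.0988 mol.
Step 2 (CO2:H2O = 1:1): theoretical n(H2O) = 14.0988 mol, so theoretical mass = 14.0988 × 18.016 = 254.004 g.
At 94.25% yield, actual mass of H2O = 254.004 × 0.9425 = 239.399 g.

239.40 g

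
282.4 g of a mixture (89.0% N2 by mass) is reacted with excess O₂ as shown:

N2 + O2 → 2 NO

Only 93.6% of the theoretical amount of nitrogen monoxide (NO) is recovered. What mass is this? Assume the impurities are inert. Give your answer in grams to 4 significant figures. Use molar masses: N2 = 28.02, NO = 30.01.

Pure N2 available = 282.4 g × 0.890 = 251.34 g.
n(N2) = 251.34 g / 28.02 g/mol = 8.9699 mol.
From the equation the N2:NO mole ratio is 1:2, so n(NO) = 8.9699 × 2/1 = 17.940 mol.
Mass of NO = 17.940 mol × 30.01 g/mol = 538.37 g.
Actual mass collected = 538.37 g × 0.936 = 503.92 g.

503.9 g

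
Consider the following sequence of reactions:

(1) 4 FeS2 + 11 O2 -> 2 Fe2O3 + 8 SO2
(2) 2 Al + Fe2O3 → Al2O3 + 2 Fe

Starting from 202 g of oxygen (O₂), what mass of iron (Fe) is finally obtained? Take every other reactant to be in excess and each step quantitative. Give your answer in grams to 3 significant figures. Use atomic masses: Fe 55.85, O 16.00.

128 g

M(O2) = 2(16.00) = 32.00 g/mol.
M(Fe) = 55.85 g/mol.
n(O2) = 202.0 / 32.00 = 6.312 mol.
Step 1 gives a 11:2 ratio of O2 to Fe2O3, so n(Fe2O3) = 1.148 mol.
In step 2 the Fe2O3:Fe ratio is 1:2, so n(Fe) = 2.295 mol.
Mass of Fe = 2.295 × 55.85 = 128.2 g.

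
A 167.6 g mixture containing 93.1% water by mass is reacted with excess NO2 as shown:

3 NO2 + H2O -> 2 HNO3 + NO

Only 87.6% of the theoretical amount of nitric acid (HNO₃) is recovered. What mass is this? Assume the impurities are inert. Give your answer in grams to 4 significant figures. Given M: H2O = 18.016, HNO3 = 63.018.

Pure H2O available = 167.6 g × 0.931 = 156.04 g.
n(H2O) = 156.04 g / 18.016 g/mol = 8.6609 mol.
From the equation the H2O:HNO3 mole ratio is 1:2, so n(HNO3) = 8.6609 × 2/1 = 17.322 mol.
Mass of HNO3 = 17.322 mol × 63.018 g/mol = 1091.6 g.
Actual mass collected = 1091.6 g × 0.876 = 956.23 g.

956.2 g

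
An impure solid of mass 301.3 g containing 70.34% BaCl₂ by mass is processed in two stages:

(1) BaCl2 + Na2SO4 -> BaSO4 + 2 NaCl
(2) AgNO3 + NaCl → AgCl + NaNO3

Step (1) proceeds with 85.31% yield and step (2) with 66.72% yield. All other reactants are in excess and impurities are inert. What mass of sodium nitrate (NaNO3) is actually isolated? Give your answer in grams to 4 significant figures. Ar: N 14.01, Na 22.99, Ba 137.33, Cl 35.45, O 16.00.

98.48 g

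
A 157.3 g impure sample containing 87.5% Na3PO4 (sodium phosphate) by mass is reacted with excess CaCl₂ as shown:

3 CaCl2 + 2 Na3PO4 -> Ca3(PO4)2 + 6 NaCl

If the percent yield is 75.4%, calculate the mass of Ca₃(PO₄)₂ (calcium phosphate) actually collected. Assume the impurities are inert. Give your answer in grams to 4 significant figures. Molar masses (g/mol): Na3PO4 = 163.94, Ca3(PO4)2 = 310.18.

98.18 g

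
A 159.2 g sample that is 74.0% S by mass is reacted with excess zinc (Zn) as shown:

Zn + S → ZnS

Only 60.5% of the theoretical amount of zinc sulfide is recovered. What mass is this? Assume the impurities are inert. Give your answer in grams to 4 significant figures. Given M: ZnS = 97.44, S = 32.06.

216.6 g

Pure S available = 159.2 g × 0.740 = 117.81 g.
n(S) = 117.81 g / 32.06 g/mol = 3.6746 mol.
From the equation the S:ZnS mole ratio is 1:1, so n(ZnS) = 3.6746 × 1/1 = 3.6746 mol.
Mass of ZnS = 3.6746 mol × 97.44 g/mol = 358.05 g.
Actual mass collected = 358.05 g × 0.605 = 216.62 g.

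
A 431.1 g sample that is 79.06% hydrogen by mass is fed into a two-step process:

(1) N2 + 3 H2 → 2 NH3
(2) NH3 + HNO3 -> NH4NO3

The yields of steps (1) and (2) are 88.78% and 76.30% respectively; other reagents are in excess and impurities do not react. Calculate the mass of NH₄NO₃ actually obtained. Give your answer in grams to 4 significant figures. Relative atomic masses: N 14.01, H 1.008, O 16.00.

Pure H2 = 431.1 × 0.7906 = 340.83 g.
M(H2) = 2(1.008) = 2.016 g/mol.
M(NH4NO3) = 2(14.01) + 4(1.008) + 3(16.00) = 80.052 g/mol.
n(H2) = 340.83 / 2.016 = 169.06 mol.
Step 1 (H2:NH3 = 3:2): theoretical n(NH3) = 112.71 mol; at 88.78% yield, n(NH3) = 100.06 mol.
Step 2 (NH3:NH4NO3 = 1:1): theoretical n(NH4NO3) = 100.06 mol, so theoretical mass = 100.06 × 80.052 = 8010.1 g.
At 76.30% yield, actual mass of NH4NO3 = 8010.1 × 0.7630 = 6111.7 g.

6112 g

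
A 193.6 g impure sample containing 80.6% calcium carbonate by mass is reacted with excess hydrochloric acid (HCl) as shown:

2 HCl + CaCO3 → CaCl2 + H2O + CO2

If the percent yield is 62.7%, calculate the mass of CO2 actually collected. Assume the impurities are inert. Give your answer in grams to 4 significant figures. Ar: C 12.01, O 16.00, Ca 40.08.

Pure CaCO3 available = 193.6 g × 0.806 = 156.04 g.
M(CaCO3) = 40.08 + 12.01 + 3(16.00) = 100.09 g/mol.
M(CO2) = 12.01 + 2(16.00) = 44.01 g/mol.
n(CaCO3) = 156.04 g / 100.09 g/mol = 1.5590 mol.
From the equation the CaCO3:CO2 mole ratio is 1:1, so n(CO2) = 1.5590 × 1/1 = 1.5590 mol.
Mass of CO2 = 1.5590 mol × 44.01 g/mol = 68.612 g.
Actual mass collected = 68.612 g × 0.627 = 43.020 g.

43.02 g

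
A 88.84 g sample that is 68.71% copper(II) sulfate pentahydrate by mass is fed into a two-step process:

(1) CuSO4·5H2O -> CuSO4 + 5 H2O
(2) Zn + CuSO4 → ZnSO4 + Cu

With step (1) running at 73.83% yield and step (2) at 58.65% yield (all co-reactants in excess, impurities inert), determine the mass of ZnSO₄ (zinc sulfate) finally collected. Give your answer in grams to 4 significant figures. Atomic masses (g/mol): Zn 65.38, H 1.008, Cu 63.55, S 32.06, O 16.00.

17.09 g

Pure CuSO4·5H2O = 88.84 × 0.6871 = 61.042 g.
M(CuSO4·5H2O) = 63.55 + 32.06 + 9(16.00) + 10(1.008) = 249.69 g/mol.
M(ZnSO4) = 65.38 + 32.06 + 4(16.00) = 161.44 g/mol.
n(CuSO4·5H2O) = 61.042 / 249.69 = 0.24447 mol.
Step 1 (CuSO4·5H2O:CuSO4 = 1:1): theoretical n(CuSO4) = 0.24447 mol; at 73.83% yield, n(CuSO4) = 0.18049 mol.
Step 2 (CuSO4:ZnSO4 = 1:1): theoretical n(ZnSO4) = 0.18049 mol, so theoretical mass = 0.18049 × 161.44 = 29.139 g.
At 58.65% yield, actual mass of ZnSO4 = 29.139 × 0.5865 = 17.090 g.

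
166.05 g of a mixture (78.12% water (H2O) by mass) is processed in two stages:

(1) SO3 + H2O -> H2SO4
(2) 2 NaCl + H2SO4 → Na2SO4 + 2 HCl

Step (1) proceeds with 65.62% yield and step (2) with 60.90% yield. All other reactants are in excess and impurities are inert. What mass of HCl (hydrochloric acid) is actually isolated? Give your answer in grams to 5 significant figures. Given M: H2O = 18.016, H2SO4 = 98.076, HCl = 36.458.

209.81 g

Pure H2O = 166.05 × 0.7812 = 129.718 g.
n(H2O) = 129.718 / 18.016 = 7.20017 mol.
Step 1 (H2O:H2SO4 = 1:1): theoretical n(H2SO4) = 7.20017 mol; at 65.62% yield, n(H2SO4) = 4.72475 mol.
Step 2 (H2SO4:HCl = 1:2): theoretical n(HCl) = 9.44950 mol, so theoretical mass = 9.44950 × 36.458 = 344.510 g.
At 60.90% yield, actual mass of HCl = 344.510 × 0.6090 = 209.807 g.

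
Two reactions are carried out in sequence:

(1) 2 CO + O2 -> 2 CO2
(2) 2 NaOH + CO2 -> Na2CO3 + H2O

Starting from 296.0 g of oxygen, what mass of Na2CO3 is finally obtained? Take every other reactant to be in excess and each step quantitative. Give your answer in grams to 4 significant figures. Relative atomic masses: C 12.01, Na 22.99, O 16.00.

1961 g

M(O2) = 2(16.00) = 32.00 g/mol.
M(Na2CO3) = 2(22.99) + 12.01 + 3(16.00) = 105.99 g/mol.
n(O2) = 296.00 / 32.00 = 9.2500 mol.
Step 1 gives a 1:2 ratio of O2 to CO2, so n(CO2) = 18.500 mol.
In step 2 the CO2:Na2CO3 ratio is 1:1, so n(Na2CO3) = 18.500 mol.
Mass of Na2CO3 = 18.500 × 105.99 = 1960.8 g.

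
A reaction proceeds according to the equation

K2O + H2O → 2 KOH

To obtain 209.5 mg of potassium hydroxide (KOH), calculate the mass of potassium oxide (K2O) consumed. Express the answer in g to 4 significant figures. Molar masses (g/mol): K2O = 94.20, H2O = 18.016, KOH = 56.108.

0.1759 g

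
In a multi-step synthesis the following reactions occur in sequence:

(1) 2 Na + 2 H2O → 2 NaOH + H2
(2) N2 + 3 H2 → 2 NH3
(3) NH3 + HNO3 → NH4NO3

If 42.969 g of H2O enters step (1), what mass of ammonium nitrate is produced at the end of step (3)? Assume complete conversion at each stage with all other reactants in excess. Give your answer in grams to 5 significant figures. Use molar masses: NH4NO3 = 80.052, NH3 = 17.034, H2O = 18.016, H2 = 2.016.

63.643 g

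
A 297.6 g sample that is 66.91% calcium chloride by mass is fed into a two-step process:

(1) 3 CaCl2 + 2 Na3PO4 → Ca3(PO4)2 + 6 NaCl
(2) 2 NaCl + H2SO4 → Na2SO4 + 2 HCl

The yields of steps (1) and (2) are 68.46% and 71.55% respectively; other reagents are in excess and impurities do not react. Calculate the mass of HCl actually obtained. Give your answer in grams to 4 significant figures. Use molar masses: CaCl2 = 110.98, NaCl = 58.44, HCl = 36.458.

64.08 g

Pure CaCl2 = 297.6 × 0.6691 = 199.12 g.
n(CaCl2) = 199.12 / 110.98 = 1.7942 mol.
Step 1 (CaCl2:NaCl = 3:6): theoretical n(NaCl) = 3.5885 mol; at 68.46% yield, n(NaCl) = 2.4567 mol.
Step 2 (NaCl:HCl = 2:2): theoretical n(HCl) = 2.4567 mol, so theoretical mass = 2.4567 × 36.458 = 89.565 g.
At 71.55% yield, actual mass of HCl = 89.565 × 0.7155 = 64.084 g.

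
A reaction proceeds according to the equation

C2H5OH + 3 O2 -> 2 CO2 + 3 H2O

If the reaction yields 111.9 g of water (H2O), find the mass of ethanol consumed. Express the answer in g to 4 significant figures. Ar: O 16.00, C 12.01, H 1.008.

95.38 g

M(H2O) = 2(1.008) + 16.00 = 18.016 g/mol.
M(C2H5OH) = 2(12.01) + 6(1.008) + 16.00 = 46.068 g/mol.
n(H2O) = 111.90 g / 18.016 g/mol = 6.2111 mol.
From the equation the H2O:C2H5OH mole ratio is 3:1, so n(C2H5OH) = 6.2111 × 1/3 = 2.0704 mol.
Mass of C2H5OH = 2.0704 mol × 46.068 g/mol = 95.378 g.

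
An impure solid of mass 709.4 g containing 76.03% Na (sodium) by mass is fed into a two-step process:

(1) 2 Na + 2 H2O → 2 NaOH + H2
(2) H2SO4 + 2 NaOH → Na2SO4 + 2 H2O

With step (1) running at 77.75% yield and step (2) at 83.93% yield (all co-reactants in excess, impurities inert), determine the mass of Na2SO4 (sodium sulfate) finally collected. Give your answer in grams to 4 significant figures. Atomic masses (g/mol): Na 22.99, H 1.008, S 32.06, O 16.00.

1087 g

Pure Na = 709.4 × 0.7603 = 539.36 g.
M(Na) = 22.99 g/mol.
M(Na2SO4) = 2(22.99) + 32.06 + 4(16.00) = 142.04 g/mol.
n(Na) = 539.36 / 22.99 = 23.460 mol.
Step 1 (Na:NaOH = 2:2): theoretical n(NaOH) = 23.460 mol; at 77.75% yield, n(NaOH) = 18.241 mol.
Step 2 (NaOH:Na2SO4 = 2:1): theoretical n(Na2SO4) = 9.1203 mol, so theoretical mass = 9.1203 × 142.04 = 1295.4 g.
At 83.93% yield, actual mass of Na2SO4 = 1295.4 × 0.8393 = 1087.3 g.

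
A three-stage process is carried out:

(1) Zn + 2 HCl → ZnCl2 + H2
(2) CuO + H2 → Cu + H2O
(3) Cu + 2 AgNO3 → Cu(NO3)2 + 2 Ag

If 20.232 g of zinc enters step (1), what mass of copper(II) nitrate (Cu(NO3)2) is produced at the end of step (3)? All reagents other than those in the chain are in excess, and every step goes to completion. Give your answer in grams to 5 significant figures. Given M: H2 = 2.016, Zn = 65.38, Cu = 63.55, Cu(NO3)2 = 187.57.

n(Zn) = 20.232 / 65.38 = 0.309452 mol.
Reaction (1): Zn→H2 ratio 1:1 ⇒ n(H2) = 0.309452 mol.
Reaction (2): H2→Cu ratio 1:1 ⇒ n(Cu) = 0.309452 mol.
Reaction (3): Cu→Cu(NO3)2 ratio 1:1 ⇒ n(Cu(NO3)2) = 0.309452 mol.
Mass of Cu(NO3)2 = 0.309452 × 187.57 = 58.0440 g.

58.044 g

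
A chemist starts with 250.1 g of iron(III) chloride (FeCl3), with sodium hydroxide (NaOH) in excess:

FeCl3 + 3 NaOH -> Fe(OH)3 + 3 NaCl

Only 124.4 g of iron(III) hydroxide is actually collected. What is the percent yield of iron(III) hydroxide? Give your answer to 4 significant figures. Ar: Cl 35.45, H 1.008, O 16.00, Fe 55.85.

M(FeCl3) = 55.85 + 3(35.45) = 162.20 g/mol.
M(Fe(OH)3) = 55.85 + 3(16.00) + 3(1.008) = 106.874 g/mol.
n(FeCl3) = 250.10 g / 162.20 g/mol = 1.5419 mol.
From the equation the FeCl3:Fe(OH)3 mole ratio is 1:1, so n(Fe(OH)3) = 1.5419 × 1/1 = 1.5419 mol.
Mass of Fe(OH)3 = 1.5419 mol × 106.874 g/mol = 164.79 g.
This is the theoretical yield. Percent yield = 124.4 g / 164.79 g × 100% = 75.489%.

75.49 %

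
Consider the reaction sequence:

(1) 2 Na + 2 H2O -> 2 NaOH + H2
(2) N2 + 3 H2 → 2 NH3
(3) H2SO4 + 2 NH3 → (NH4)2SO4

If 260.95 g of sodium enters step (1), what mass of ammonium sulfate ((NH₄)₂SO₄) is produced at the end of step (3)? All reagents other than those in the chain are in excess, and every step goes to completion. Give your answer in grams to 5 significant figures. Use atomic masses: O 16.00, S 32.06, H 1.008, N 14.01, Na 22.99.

249.99 g

M(Na) = 22.99 g/mol.
M((NH4)2SO4) = 2(14.01) + 8(1.008) + 32.06 + 4(16.00) = 132.144 g/mol.
n(Na) = 260.95 / 22.99 = 11.3506 mol.
Reaction (1): Na→H2 ratio 2:1 ⇒ n(H2) = 5.67529 mol.
Reaction (2): H2→NH3 ratio 3:2 ⇒ n(NH3) = 3.78353 mol.
Reaction (3): NH3→(NH4)2SO4 ratio 2:1 ⇒ n((NH4)2SO4) = 1.89176 mol.
Mass of (NH4)2SO4 = 1.89176 × 132.144 = 249.985 g.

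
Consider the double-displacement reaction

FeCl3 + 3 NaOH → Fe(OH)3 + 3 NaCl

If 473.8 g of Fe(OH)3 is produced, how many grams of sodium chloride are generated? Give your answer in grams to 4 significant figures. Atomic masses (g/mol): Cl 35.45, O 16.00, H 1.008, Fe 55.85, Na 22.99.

M(Fe(OH)3) = 55.85 + 3(16.00) + 3(1.008) = 106.874 g/mol.
M(NaCl) = 22.99 + 35.45 = 58.44 g/mol.
n(Fe(OH)3) = 473.80 g / 106.874 g/mol = 4.4333 mol.
From the equation the Fe(OH)3:NaCl mole ratio is 1:3, so n(NaCl) = 4.4333 × 3/1 = 13.300 mol.
Mass of NaCl = 13.300 mol × 58.44 g/mol = 777.24 g.

777.2 g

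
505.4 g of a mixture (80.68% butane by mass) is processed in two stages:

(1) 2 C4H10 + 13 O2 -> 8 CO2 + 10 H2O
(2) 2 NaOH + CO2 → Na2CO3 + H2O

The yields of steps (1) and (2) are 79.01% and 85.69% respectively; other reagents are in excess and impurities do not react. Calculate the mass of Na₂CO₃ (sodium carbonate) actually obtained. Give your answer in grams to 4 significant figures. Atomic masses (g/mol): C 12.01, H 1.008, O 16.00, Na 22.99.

2014 g

Pure C4H10 = 505.4 × 0.8068 = 407.76 g.
M(C4H10) = 4(12.01) + 10(1.008) = 58.12 g/mol.
M(Na2CO3) = 2(22.99) + 12.01 + 3(16.00) = 105.99 g/mol.
n(C4H10) = 407.76 / 58.12 = 7.0158 mol.
Step 1 (C4H10:CO2 = 2:8): theoretical n(CO2) = 28.063 mol; at 79.01% yield, n(CO2) = 22.173 mol.
Step 2 (CO2:Na2CO3 = 1:1): theoretical n(Na2CO3) = 22.173 mol, so theoretical mass = 22.173 × 105.99 = 2350.1 g.
At 85.69% yield, actual mass of Na2CO3 = 2350.1 × 0.8569 = 2013.8 g.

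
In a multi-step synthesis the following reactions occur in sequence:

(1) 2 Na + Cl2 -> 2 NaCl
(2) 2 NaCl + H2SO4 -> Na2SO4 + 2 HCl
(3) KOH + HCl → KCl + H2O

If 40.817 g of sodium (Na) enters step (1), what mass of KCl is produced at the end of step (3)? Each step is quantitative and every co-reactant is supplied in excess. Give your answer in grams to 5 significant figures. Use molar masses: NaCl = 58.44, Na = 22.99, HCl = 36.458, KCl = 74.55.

132.36 g

n(Na) = 40.817 / 22.99 = 1.77542 mol.
Reaction (1): Na→NaCl ratio 2:2 ⇒ n(NaCl) = 1.77542 mol.
Reaction (2): NaCl→HCl ratio 2:2 ⇒ n(HCl) = 1.77542 mol.
Reaction (3): HCl→KCl ratio 1:1 ⇒ n(KCl) = 1.77542 mol.
Mass of KCl = 1.77542 × 74.55 = 132.358 g.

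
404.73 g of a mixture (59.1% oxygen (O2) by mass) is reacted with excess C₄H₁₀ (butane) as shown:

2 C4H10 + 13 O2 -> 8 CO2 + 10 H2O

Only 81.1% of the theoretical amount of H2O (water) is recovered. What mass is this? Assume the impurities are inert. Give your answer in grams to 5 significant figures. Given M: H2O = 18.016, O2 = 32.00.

Pure O2 available = 404.73 g × 0.591 = 239.195 g.
n(O2) = 239.195 g / 32.00 g/mol = 7.47486 mol.
From the equation the O2:H2O mole ratio is 13:10, so n(H2O) = 7.47486 × 10/13 = 5.74989 mol.
Mass of H2O = 5.74989 mol × 18.016 g/mol = 103.590 g.
Actual mass collected = 103.590 g × 0.811 = 84.0115 g.

84.012 g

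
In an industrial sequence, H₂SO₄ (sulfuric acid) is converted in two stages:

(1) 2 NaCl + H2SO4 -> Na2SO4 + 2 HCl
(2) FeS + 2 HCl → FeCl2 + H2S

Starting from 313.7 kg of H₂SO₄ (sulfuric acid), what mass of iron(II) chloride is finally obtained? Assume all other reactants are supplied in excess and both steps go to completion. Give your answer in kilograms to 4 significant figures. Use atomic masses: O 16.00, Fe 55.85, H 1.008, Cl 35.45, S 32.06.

M(H2SO4) = 2(1.008) + 32.06 + 4(16.00) = 98.076 g/mol.
M(FeCl2) = 55.85 + 2(35.45) = 126.75 g/mol.
313.7 kg = 313700 g.
n(H2SO4) = 313700 / 98.076 = 3198.5 mol.
Step 1 gives a 1:2 ratio of H2SO4 to HCl, so n(HCl) = 6397.1 mol.
In step 2 the HCl:FeCl2 ratio is 2:1, so n(FeCl2) = 3198.5 mol.
Mass of FeCl2 = 3198.5 × 126.75 = 405410 g = 405.4 kg.

405.4 kg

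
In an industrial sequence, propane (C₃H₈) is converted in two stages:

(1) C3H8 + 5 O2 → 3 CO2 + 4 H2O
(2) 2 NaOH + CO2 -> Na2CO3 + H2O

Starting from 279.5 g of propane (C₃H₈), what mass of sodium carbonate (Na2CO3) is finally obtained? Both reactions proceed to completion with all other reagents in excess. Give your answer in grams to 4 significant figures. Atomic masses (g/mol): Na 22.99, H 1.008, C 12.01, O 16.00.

M(C3H8) = 3(12.01) + 8(1.008) = 44.094 g/mol.
M(Na2CO3) = 2(22.99) + 12.01 + 3(16.00) = 105.99 g/mol.
n(C3H8) = 279.50 / 44.094 = 6.3387 mol.
Step 1 gives a 1:3 ratio of C3H8 to CO2, so n(CO2) = 19.016 mol.
In step 2 the CO2:Na2CO3 ratio is 1:1, so n(Na2CO3) = 19.016 mol.
Mass of Na2CO3 = 19.016 × 105.99 = 2015.5 g.

2016 g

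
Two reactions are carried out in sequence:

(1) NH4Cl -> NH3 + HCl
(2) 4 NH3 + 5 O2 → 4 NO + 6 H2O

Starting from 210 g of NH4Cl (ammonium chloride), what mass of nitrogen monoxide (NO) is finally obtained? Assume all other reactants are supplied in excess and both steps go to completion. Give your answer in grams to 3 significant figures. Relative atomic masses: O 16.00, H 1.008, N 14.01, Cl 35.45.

M(NH4Cl) = 14.01 + 4(1.008) + 35.45 = 53.492 g/mol.
M(NO) = 14.01 + 16.00 = 30.01 g/mol.
n(NH4Cl) = 210.0 / 53.492 = 3.926 mol.
Step 1 gives a 1:1 ratio of NH4Cl to NH3, so n(NH3) = 3.926 mol.
In step 2 the NH3:NO ratio is 4:4, so n(NO) = 3.926 mol.
Mass of NO = 3.926 × 30.01 = 117.8 g.

118 g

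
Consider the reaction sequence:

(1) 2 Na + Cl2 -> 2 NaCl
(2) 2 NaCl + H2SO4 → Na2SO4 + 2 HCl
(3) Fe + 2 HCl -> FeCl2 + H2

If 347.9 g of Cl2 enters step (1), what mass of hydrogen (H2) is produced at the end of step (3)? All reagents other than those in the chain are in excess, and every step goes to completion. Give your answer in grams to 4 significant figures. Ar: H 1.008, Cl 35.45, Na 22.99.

M(Cl2) = 2(35.45) = 70.90 g/mol.
M(H2) = 2(1.008) = 2.016 g/mol.
n(Cl2) = 347.9 / 70.90 = 4.9069 mol.
Reaction (1): Cl2→NaCl ratio 1:2 ⇒ n(NaCl) = 9.8138 mol.
Reaction (2): NaCl→HCl ratio 2:2 ⇒ n(HCl) = 9.8138 mol.
Reaction (3): HCl→H2 ratio 2:1 ⇒ n(H2) = 4.9069 mol.
Mass of H2 = 4.9069 × 2.016 = 9.8923 g.

9.892 g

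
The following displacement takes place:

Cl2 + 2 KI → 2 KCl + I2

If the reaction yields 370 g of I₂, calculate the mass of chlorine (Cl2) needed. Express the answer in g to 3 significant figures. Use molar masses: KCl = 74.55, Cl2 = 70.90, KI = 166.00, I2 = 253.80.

103 g

n(I2) = 370.0 g / 253.80 g/mol = 1.458 mol.
From the equation the I2:Cl2 mole ratio is 1:1, so n(Cl2) = 1.458 × 1/1 = 1.458 mol.
Mass of Cl2 = 1.458 mol × 70.90 g/mol = 103.4 g.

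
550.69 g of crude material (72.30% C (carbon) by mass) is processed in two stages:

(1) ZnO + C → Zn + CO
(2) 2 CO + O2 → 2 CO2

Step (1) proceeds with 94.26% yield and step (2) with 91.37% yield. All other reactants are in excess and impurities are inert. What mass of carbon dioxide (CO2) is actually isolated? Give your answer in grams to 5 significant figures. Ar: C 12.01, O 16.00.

1256.6 g

Pure C = 550.69 × 0.7230 = 398.149 g.
M(C) = 12.01 g/mol.
M(CO2) = 12.01 + 2(16.00) = 44.01 g/mol.
n(C) = 398.149 / 12.01 = 33.1514 mol.
Step 1 (C:CO = 1:1): theoretical n(CO) = 33.1514 mol; at 94.26% yield, n(CO) = 31.2486 mol.
Step 2 (CO:CO2 = 2:2): theoretical n(CO2) = 31.2486 mol, so theoretical mass = 31.2486 × 44.01 = 1375.25 g.
At 91.37% yield, actual mass of CO2 = 1375.25 × 0.9137 = 1256.56 g.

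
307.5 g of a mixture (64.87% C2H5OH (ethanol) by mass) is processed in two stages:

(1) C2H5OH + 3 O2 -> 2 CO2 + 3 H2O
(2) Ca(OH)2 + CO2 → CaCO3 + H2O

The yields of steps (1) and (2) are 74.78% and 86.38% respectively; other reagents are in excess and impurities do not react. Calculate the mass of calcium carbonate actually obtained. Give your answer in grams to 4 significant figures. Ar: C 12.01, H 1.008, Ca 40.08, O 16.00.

559.9 g

Pure C2H5OH = 307.5 × 0.6487 = 199.48 g.
M(C2H5OH) = 2(12.01) + 6(1.008) + 16.00 = 46.068 g/mol.
M(CaCO3) = 40.08 + 12.01 + 3(16.00) = 100.09 g/mol.
n(C2H5OH) = 199.48 / 46.068 = 4.3300 mol.
Step 1 (C2H5OH:CO2 = 1:2): theoretical n(CO2) = 8.6600 mol; at 74.78% yield, n(CO2) = 6.4760 mol.
Step 2 (CO2:CaCO3 = 1:1): theoretical n(CaCO3) = 6.4760 mol, so theoretical mass = 6.4760 × 100.09 = 648.18 g.
At 86.38% yield, actual mass of CaCO3 = 648.18 × 0.8638 = 559.90 g.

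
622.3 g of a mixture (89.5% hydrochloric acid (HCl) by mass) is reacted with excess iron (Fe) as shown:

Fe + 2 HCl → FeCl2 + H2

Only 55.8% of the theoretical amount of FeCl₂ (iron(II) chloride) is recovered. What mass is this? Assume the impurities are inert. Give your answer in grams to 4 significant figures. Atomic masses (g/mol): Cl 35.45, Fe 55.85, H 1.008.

540.2 g

Pure HCl available = 622.3 g × 0.895 = 556.96 g.
M(HCl) = 1.008 + 35.45 = 36.458 g/mol.
M(FeCl2) = 55.85 + 2(35.45) = 126.75 g/mol.
n(HCl) = 556.96 g / 36.458 g/mol = 15.277 mol.
From the equation the HCl:FeCl2 mole ratio is 2:1, so n(FeCl2) = 15.277 × 1/2 = 7.6384 mol.
Mass of FeCl2 = 7.6384 mol × 126.75 g/mol = 968.16 g.
Actual mass collected = 968.16 g × 0.558 = 540.23 g.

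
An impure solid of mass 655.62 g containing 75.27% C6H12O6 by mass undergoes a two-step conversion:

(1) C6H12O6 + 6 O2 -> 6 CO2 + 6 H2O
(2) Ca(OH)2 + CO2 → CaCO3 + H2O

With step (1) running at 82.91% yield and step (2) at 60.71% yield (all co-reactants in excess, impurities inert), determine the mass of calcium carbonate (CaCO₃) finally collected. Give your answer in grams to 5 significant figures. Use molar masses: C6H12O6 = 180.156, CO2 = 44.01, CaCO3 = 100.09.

Pure C6H12O6 = 655.62 × 0.7527 = 493.485 g.
n(C6H12O6) = 493.485 / 180.156 = 2.73921 mol.
Step 1 (C6H12O6:CO2 = 1:6): theoretical n(CO2) = 16.4353 mol; at 82.91% yield, n(CO2) = 13.6265 mol.
Step 2 (CO2:CaCO3 = 1:1): theoretical n(CaCO3) = 13.6265 mol, so theoretical mass = 13.6265 × 100.09 = 1363.87 g.
At 60.71% yield, actual mass of CaCO3 = 1363.87 × 0.6071 = 828.008 g.

828.01 g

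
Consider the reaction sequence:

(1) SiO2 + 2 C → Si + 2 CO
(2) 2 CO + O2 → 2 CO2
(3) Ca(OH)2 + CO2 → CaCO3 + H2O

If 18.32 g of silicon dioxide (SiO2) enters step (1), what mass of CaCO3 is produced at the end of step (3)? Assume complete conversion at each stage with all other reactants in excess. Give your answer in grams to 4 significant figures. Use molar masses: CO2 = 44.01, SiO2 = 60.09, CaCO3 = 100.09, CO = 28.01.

61.03 g

n(SiO2) = 18.32 / 60.09 = 0.30488 mol.
Reaction (1): SiO2→CO ratio 1:2 ⇒ n(CO) = 0.60975 mol.
Reaction (2): CO→CO2 ratio 2:2 ⇒ n(CO2) = 0.60975 mol.
Reaction (3): CO2→CaCO3 ratio 1:1 ⇒ n(CaCO3) = 0.60975 mol.
Mass of CaCO3 = 0.60975 × 100.09 = 61.030 g.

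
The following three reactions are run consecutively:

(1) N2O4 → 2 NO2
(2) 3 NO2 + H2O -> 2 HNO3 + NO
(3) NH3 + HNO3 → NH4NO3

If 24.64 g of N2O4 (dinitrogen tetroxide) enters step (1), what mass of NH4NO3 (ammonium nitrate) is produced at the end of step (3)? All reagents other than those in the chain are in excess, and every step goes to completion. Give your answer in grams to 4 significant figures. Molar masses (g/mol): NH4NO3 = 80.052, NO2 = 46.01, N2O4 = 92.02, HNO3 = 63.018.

28.58 g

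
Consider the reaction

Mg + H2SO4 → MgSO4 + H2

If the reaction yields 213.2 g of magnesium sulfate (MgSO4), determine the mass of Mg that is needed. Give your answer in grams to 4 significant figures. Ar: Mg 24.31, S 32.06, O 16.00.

43.06 g

M(MgSO4) = 24.31 + 32.06 + 4(16.00) = 120.37 g/mol.
M(Mg) = 24.31 g/mol.
n(MgSO4) = 213.20 g / 120.37 g/mol = 1.7712 mol.
From the equation the MgSO4:Mg mole ratio is 1:1, so n(Mg) = 1.7712 × 1/1 = 1.7712 mol.
Mass of Mg = 1.7712 mol × 24.31 g/mol = 43.058 g.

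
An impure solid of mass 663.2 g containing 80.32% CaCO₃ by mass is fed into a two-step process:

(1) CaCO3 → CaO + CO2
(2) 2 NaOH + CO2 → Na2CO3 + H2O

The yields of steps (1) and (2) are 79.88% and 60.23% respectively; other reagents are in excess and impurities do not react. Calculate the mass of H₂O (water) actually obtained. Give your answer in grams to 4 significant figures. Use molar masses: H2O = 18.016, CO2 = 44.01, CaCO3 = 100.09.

Pure CaCO3 = 663.2 × 0.8032 = 532.68 g.
n(CaCO3) = 532.68 / 100.09 = 5.3220 mol.
Step 1 (CaCO3:CO2 = 1:1): theoretical n(CO2) = 5.3220 mol; at 79.88% yield, n(CO2) = 4.2512 mol.
Step 2 (CO2:H2O = 1:1): theoretical n(H2O) = 4.2512 mol, so theoretical mass = 4.2512 × 18.016 = 76.590 g.
At 60.23% yield, actual mass of H2O = 76.590 × 0.6023 = 46.130 g.

46.13 g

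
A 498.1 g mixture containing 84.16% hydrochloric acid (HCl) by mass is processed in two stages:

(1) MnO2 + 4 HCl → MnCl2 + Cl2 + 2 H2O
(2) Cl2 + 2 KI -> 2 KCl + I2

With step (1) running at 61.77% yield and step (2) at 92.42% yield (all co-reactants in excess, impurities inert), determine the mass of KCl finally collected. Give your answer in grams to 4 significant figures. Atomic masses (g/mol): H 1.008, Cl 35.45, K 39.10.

244.7 g

Pure HCl = 498.1 × 0.8416 = 419.20 g.
M(HCl) = 1.008 + 35.45 = 36.458 g/mol.
M(KCl) = 39.10 + 35.45 = 74.55 g/mol.
n(HCl) = 419.20 / 36.458 = 11.498 mol.
Step 1 (HCl:Cl2 = 4:1): theoretical n(Cl2) = 2.8745 mol; at 61.77% yield, n(Cl2) = 1.7756 mol.
Step 2 (Cl2:KCl = 1:2): theoretical n(KCl) = 3.5512 mol, so theoretical mass = 3.5512 × 74.55 = 264.74 g.
At 92.42% yield, actual mass of KCl = 264.74 × 0.9242 = 244.68 g.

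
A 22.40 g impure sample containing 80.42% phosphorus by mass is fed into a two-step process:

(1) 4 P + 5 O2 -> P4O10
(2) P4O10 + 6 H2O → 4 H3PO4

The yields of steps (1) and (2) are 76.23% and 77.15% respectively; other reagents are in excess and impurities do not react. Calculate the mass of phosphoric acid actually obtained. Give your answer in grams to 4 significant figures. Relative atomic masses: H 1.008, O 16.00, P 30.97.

Pure P = 22.40 × 0.8042 = 18.014 g.
M(P) = 30.97 g/mol.
M(H3PO4) = 3(1.008) + 30.97 + 4(16.00) = 97.994 g/mol.
n(P) = 18.014 / 30.97 = 0.58166 mol.
Step 1 (P:P4O10 = 4:1): theoretical n(P4O10) = 0.14542 mol; at 76.23% yield, n(P4O10) = 0.11085 mol.
Step 2 (P4O10:H3PO4 = 1:4): theoretical n(H3PO4) = 0.44340 mol, so theoretical mass = 0.44340 × 97.994 = 43.451 g.
At 77.15% yield, actual mass of H3PO4 = 43.451 × 0.7715 = 33.522 g.

33.52 g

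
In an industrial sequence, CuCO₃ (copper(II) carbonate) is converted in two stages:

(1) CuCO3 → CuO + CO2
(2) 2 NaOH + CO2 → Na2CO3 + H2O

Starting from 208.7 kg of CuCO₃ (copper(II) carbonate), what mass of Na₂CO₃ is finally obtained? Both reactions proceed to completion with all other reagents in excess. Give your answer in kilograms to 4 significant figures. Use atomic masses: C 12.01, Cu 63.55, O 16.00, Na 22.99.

M(CuCO3) = 63.55 + 12.01 + 3(16.00) = 123.56 g/mol.
M(Na2CO3) = 2(22.99) + 12.01 + 3(16.00) = 105.99 g/mol.
208.7 kg = 208700 g.
n(CuCO3) = 208700 / 123.56 = 1689.1 mol.
Step 1 gives a 1:1 ratio of CuCO3 to CO2, so n(CO2) = 1689.1 mol.
In step 2 the CO2:Na2CO3 ratio is 1:1, so n(Na2CO3) = 1689.1 mol.
Mass of Na2CO3 = 1689.1 × 105.99 = 179020 g = 179.0 kg.

179.0 kg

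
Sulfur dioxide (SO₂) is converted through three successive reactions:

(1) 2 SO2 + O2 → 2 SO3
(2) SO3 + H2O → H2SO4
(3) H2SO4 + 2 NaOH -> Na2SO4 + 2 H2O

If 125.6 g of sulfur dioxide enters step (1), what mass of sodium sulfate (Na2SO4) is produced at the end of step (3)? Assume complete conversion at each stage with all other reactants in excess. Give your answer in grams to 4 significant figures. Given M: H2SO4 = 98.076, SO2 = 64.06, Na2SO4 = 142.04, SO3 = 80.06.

278.5 g

n(SO2) = 125.6 / 64.06 = 1.9607 mol.
Reaction (1): SO2→SO3 ratio 2:2 ⇒ n(SO3) = 1.9607 mol.
Reaction (2): SO3→H2SO4 ratio 1:1 ⇒ n(H2SO4) = 1.9607 mol.
Reaction (3): H2SO4→Na2SO4 ratio 1:1 ⇒ n(Na2SO4) = 1.9607 mol.
Mass of Na2SO4 = 1.9607 × 142.04 = 278.49 g.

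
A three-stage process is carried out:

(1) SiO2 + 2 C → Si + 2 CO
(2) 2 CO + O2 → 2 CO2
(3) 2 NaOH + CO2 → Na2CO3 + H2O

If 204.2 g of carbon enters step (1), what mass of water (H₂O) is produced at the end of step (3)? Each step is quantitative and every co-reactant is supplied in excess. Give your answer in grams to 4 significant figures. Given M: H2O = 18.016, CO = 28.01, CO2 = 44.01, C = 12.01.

n(C) = 204.2 / 12.01 = 17.002 mol.
Reaction (1): C→CO ratio 2:2 ⇒ n(CO) = 17.002 mol.
Reaction (2): CO→CO2 ratio 2:2 ⇒ n(CO2) = 17.002 mol.
Reaction (3): CO2→H2O ratio 1:1 ⇒ n(H2O) = 17.002 mol.
Mass of H2O = 17.002 × 18.016 = 306.32 g.

306.3 g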